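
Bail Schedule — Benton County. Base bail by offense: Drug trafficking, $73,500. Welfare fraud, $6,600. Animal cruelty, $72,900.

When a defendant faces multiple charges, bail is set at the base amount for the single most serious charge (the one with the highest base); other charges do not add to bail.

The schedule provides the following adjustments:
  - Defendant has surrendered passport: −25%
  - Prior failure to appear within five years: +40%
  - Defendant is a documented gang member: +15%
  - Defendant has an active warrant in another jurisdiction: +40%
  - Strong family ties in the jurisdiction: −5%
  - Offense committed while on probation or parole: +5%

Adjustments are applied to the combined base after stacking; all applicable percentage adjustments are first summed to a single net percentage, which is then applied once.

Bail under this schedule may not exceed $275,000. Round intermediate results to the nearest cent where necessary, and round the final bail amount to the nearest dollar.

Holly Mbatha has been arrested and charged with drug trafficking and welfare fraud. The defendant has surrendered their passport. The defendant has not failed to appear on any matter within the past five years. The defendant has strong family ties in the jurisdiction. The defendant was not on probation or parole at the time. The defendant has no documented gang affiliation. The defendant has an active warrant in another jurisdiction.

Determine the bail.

Base amounts from the schedule: drug trafficking $73,500; welfare fraud $6,600.
Stacking rule: use the highest base only. Highest is drug trafficking at $73,500. Combined base = $73,500.
Net percentage adjustment: −25% +40% −5% = +10%. $73,500 × 1.1 = $80,850.
$80,850 is within the $275,000 maximum.

$80,850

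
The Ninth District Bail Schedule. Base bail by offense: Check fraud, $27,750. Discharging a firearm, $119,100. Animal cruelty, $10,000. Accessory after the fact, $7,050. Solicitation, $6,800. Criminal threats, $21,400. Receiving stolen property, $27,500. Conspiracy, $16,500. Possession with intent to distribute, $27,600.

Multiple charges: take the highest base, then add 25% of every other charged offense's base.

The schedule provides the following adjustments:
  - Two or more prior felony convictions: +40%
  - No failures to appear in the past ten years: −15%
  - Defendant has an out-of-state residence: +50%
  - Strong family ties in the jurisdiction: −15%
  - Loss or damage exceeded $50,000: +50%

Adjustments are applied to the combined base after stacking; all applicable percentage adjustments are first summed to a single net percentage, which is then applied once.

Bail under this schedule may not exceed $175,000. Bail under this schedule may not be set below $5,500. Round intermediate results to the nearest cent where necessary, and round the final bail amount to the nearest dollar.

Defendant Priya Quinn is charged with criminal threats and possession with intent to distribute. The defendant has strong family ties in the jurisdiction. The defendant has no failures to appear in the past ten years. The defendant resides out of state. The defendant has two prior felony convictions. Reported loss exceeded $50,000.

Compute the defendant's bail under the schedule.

Base amounts from the schedule: criminal threats $21,400; possession with intent to distribute $27,600.
Stacking rule: highest base plus 25% of each additional charge. Highest is possession with intent to distribute at $27,600. Additional: $21,400 × 25% = $5,350. Combined base = $27,600 + $5,350 = $32,950.
Net percentage adjustment: +40% −15% +50% −15% +50% = +110%. $32,950 × 2.1 = $69,195.
$69,195 is within the $175,000 maximum.
$69,195 is at or above the $5,500 minimum.

$69,195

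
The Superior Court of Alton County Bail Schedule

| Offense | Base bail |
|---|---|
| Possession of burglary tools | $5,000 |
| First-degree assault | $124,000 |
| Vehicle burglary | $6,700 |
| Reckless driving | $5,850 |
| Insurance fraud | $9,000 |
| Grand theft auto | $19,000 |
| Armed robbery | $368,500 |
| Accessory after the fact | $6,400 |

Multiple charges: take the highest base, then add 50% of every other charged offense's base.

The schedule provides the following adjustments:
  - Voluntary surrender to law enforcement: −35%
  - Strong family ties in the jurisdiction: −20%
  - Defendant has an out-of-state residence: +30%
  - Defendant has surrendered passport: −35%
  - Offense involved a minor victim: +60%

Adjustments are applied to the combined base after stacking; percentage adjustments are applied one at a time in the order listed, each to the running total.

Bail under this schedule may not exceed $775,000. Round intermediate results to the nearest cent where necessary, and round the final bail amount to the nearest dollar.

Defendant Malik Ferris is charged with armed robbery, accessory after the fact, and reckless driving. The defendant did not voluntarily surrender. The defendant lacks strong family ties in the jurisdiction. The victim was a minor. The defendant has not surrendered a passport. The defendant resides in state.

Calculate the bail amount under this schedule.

Base amounts from the schedule: armed robbery $368,500; accessory after the fact $6,400; reckless driving $5,850.
Stacking rule: highest base plus 50% of each additional charge. Highest is armed robbery at $368,500. Additional: $6,400 × 50% = $3,200; $5,850 × 50% = $2,925. Combined base = $368,500 + $6,125 = $374,625.
Offense involved a minor victim (+60%): $374,625 × 1.6 = $599,400.
$599,400 is within the $775,000 maximum.

$599,400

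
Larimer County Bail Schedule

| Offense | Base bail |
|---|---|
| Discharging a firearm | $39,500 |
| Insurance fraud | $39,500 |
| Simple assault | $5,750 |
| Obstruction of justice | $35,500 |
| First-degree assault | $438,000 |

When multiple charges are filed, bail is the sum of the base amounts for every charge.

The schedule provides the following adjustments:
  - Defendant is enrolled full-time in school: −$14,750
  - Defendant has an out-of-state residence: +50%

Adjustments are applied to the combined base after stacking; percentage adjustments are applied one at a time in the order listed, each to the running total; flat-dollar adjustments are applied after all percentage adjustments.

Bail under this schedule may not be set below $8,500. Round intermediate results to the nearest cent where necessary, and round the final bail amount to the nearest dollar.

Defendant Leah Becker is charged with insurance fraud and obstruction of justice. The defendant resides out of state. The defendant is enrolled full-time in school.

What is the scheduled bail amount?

$97,750

Base amounts from the schedule: insurance fraud $39,500; obstruction of justice $35,500.
Stacking rule: sum of all bases. $39,500 + $35,500 = $75,000.
Defendant has an out-of-state residence (+50%): $75,000 × 1.5 = $112,500.
Defendant is enrolled full-time in school (−$14,750 flat): $112,500 − $14,750 = $97,750.
$97,750 is at or above the $8,500 minimum.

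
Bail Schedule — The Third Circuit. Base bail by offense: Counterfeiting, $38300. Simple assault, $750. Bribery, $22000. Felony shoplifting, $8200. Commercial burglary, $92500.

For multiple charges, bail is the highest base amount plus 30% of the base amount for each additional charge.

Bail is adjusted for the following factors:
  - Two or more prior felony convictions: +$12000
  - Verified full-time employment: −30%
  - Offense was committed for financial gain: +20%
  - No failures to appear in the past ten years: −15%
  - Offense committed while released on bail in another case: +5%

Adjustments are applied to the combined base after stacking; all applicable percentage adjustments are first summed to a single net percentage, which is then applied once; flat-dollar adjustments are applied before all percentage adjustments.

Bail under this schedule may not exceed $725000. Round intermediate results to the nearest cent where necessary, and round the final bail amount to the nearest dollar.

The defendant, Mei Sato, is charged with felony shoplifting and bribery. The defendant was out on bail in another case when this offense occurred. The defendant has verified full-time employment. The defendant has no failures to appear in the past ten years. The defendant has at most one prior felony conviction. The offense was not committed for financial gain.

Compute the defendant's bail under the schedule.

Base amounts from the schedule: felony shoplifting $8200; bribery $22000.
Stacking rule: highest base plus 30% of each additional charge. Highest is bribery at $22000. Additional: $8200 × 30% = $2460. Combined base = $22000 + $2460 = $24460.
Net percentage adjustment: −30% −15% +5% = −40%. $24460 × 0.6 = $14676.
$14676 is within the $725000 maximum.

$14676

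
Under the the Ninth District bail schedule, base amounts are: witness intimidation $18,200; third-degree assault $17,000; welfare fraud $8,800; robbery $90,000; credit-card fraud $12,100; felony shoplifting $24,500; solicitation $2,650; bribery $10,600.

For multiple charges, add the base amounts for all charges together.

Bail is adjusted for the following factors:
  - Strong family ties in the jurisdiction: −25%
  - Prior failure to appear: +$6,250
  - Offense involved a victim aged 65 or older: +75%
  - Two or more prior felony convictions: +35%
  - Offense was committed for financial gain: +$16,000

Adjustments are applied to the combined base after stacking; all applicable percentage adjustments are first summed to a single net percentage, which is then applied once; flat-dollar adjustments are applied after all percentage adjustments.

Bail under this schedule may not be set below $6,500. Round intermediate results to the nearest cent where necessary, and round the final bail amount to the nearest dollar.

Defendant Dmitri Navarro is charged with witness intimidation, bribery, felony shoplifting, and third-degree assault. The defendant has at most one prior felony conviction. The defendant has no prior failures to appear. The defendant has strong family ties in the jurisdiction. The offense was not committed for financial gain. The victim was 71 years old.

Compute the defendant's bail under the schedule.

$105,450

Base amounts from the schedule: witness intimidation $18,200; bribery $10,600; felony shoplifting $24,500; third-degree assault $17,000.
Stacking rule: sum of all bases. $18,200 + $10,600 + $24,500 + $17,000 = $70,300.
Net percentage adjustment: −25% +75% = +50%. $70,300 × 1.5 = $105,450.
$105,450 is at or above the $6,500 minimum.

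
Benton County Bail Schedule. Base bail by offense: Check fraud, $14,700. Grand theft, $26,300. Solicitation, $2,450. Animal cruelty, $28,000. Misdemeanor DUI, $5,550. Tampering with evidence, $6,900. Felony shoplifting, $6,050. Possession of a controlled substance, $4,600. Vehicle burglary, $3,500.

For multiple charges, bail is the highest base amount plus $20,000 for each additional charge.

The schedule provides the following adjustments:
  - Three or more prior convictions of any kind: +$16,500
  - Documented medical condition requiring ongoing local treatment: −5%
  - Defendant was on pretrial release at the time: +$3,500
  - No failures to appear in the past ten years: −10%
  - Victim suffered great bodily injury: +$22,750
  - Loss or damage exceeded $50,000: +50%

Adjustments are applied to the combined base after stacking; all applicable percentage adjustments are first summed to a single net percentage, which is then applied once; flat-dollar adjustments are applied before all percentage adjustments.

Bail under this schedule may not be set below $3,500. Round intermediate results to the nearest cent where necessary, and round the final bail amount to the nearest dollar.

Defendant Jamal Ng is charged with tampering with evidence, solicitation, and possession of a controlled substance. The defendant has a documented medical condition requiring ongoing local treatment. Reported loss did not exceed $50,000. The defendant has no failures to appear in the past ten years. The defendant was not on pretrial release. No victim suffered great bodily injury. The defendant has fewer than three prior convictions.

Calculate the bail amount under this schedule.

$39,865

Base amounts from the schedule: tampering with evidence $6,900; solicitation $2,450; possession of a controlled substance $4,600.
Stacking rule: highest base plus $20,000 per additional charge. Highest is tampering with evidence at $6,900; 2 additional charges → +$40,000. Combined base = $46,900.
Net percentage adjustment: −5% −10% = −15%. $46,900 × 0.85 = $39,865.
$39,865 is at or above the $3,500 minimum.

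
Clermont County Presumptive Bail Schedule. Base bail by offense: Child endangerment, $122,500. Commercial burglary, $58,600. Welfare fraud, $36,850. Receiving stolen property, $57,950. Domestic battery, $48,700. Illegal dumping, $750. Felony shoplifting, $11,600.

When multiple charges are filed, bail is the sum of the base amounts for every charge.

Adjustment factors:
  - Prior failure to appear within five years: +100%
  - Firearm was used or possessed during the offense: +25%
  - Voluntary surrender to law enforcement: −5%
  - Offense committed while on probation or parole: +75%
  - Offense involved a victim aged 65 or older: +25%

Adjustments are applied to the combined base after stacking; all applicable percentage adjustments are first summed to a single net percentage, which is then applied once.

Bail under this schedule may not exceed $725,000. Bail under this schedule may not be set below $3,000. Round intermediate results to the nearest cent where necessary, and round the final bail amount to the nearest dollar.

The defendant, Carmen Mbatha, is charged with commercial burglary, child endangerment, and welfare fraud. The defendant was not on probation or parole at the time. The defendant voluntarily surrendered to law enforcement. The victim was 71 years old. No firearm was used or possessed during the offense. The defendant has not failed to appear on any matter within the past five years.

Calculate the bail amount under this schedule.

Base amounts from the schedule: commercial burglary $58,600; child endangerment $122,500; welfare fraud $36,850.
Stacking rule: sum of all bases. $58,600 + $122,500 + $36,850 = $217,950.
Net percentage adjustment: −5% +25% = +20%. $217,950 × 1.2 = $261,540.
$261,540 is within the $725,000 maximum.
$261,540 is at or above the $3,000 minimum.

$261,540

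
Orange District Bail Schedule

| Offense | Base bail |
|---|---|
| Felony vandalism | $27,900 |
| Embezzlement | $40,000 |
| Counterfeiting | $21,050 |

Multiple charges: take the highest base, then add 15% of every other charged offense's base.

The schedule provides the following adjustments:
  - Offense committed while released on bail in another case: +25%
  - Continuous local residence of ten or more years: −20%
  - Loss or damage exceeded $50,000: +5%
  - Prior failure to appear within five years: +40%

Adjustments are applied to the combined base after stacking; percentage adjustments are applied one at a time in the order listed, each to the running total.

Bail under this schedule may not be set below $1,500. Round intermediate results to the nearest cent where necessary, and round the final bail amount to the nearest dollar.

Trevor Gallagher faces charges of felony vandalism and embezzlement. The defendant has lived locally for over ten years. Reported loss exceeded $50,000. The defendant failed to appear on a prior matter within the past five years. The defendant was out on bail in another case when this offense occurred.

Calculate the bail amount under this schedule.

Base amounts from the schedule: felony vandalism $27,900; embezzlement $40,000.
Stacking rule: highest base plus 15% of each additional charge. Highest is embezzlement at $40,000. Additional: $27,900 × 15% = $4,185. Combined base = $40,000 + $4,185 = $44,185.
Offense committed while released on bail in another case (+25%): $44,185 × 1.25 = $55,231.25.
Continuous local residence of ten or more years (−20%): $55,231.25 × 0.8 = $44,185.
Loss or damage exceeded $50,000 (+5%): $44,185 × 1.05 = $46,394.25.
Prior failure to appear within five years (+40%): $46,394.25 × 1.4 = $64,951.95.
$64,951.95 is at or above the $1,500 minimum.
Rounded to the nearest dollar: $64,952.

$64,952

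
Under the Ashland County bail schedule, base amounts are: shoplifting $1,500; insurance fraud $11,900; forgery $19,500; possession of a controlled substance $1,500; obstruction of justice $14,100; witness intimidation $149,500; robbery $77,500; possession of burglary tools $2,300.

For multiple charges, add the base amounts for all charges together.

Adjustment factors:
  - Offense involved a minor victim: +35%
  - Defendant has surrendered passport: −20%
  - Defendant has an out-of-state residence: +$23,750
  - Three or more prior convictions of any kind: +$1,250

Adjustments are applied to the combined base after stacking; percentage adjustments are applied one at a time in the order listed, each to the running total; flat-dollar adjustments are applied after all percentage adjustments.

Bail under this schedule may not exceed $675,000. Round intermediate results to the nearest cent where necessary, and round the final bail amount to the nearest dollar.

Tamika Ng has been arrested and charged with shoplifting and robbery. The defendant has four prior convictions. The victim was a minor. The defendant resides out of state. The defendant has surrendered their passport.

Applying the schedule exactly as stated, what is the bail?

Base amounts from the schedule: shoplifting $1,500; robbery $77,500.
Stacking rule: sum of all bases. $1,500 + $77,500 = $79,000.
Offense involved a minor victim (+35%): $79,000 × 1.35 = $106,650.
Defendant has surrendered passport (−20%): $106,650 × 0.8 = $85,320.
Defendant has an out-of-state residence (+$23,750 flat): $85,320 + $23,750 = $109,070.
Three or more prior convictions of any kind (+$1,250 flat): $109,070 + $1,250 = $110,320.
$110,320 is within the $675,000 maximum.

$110,320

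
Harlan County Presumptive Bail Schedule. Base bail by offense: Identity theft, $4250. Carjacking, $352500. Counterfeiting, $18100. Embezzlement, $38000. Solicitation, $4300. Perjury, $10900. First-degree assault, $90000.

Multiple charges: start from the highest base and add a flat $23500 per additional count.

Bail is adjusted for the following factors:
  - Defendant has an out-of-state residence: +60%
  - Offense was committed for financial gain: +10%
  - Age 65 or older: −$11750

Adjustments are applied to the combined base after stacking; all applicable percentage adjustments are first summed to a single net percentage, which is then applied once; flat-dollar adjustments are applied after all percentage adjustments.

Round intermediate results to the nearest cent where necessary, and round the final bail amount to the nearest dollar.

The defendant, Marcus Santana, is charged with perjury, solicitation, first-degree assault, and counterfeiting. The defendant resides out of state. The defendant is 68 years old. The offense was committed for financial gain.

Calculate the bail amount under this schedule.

Base amounts from the schedule: perjury $10900; solicitation $4300; first-degree assault $90000; counterfeiting $18100.
Stacking rule: highest base plus $23500 per additional charge. Highest is first-degree assault at $90000; 3 additional charges → +$70500. Combined base = $160500.
Net percentage adjustment: +60% +10% = +70%. $160500 × 1.7 = $272850.
Age 65 or older (−$11750 flat): $272850 − $11750 = $261100.

$261100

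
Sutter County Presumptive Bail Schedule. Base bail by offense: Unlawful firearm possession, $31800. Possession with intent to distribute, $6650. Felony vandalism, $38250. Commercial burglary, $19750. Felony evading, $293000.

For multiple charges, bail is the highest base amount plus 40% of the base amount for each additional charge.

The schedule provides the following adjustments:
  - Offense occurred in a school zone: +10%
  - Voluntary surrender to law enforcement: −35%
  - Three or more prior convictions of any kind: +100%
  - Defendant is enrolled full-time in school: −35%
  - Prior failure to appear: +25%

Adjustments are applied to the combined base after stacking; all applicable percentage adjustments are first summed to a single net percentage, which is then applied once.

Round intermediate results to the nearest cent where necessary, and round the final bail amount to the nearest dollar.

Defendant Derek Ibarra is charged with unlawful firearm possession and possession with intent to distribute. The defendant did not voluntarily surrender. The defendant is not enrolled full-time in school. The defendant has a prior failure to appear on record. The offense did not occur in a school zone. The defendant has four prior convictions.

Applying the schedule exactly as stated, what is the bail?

$77535

Base amounts from the schedule: unlawful firearm possession $31800; possession with intent to distribute $6650.
Stacking rule: highest base plus 40% of each additional charge. Highest is unlawful firearm possession at $31800. Additional: $6650 × 40% = $2660. Combined base = $31800 + $2660 = $34460.
Net percentage adjustment: +100% +25% = +125%. $34460 × 2.25 = $77535.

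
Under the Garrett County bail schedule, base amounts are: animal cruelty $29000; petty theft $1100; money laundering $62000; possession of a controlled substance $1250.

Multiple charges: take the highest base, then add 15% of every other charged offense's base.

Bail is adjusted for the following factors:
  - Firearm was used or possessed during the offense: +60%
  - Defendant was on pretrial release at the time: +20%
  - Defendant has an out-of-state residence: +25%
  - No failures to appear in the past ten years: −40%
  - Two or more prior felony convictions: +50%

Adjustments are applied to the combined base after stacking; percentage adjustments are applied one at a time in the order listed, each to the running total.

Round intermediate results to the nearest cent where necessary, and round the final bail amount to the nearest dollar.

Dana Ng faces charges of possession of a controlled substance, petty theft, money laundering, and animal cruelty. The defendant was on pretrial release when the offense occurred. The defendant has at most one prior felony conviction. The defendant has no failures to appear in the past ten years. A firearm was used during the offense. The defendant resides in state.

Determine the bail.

Base amounts from the schedule: possession of a controlled substance $1250; petty theft $1100; money laundering $62000; animal cruelty $29000.
Stacking rule: highest base plus 15% of each additional charge. Highest is money laundering at $62000. Additional: $1250 × 15% = $187.50; $1100 × 15% = $165; $29000 × 15% = $4350. Combined base = $62000 + $4702.50 = $66702.50.
Firearm was used or possessed during the offense (+60%): $66702.50 × 1.6 = $106724.
Defendant was on pretrial release at the time (+20%): $106724 × 1.2 = $128068.80.
No failures to appear in the past ten years (−40%): $128068.80 × 0.6 = $76841.28.
Rounded to the nearest dollar: $76841.

$76841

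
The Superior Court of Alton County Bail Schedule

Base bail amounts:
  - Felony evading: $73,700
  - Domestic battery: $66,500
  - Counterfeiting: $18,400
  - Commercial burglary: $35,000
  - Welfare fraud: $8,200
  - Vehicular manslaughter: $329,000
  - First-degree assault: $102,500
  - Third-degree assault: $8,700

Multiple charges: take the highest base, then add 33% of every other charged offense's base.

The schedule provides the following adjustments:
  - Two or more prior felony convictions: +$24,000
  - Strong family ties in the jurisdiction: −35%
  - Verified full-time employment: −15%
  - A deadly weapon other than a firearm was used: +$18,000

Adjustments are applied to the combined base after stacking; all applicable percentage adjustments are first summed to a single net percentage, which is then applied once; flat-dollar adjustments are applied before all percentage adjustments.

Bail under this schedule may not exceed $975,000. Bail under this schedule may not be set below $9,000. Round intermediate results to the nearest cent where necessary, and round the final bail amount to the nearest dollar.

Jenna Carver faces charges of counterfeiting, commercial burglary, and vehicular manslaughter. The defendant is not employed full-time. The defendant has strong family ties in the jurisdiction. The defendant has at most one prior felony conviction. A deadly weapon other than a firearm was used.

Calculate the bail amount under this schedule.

$237,004

Base amounts from the schedule: counterfeiting $18,400; commercial burglary $35,000; vehicular manslaughter $329,000.
Stacking rule: highest base plus 33% of each additional charge. Highest is vehicular manslaughter at $329,000. Additional: $18,400 × 33% = $6,072; $35,000 × 33% = $11,550. Combined base = $329,000 + $17,622 = $346,622.
A deadly weapon other than a firearm was used (+$18,000 flat): $346,622 + $18,000 = $364,622.
Strong family ties in the jurisdiction (−35%): $364,622 × 0.65 = $237,004.30.
$237,004.30 is within the $975,000 maximum.
$237,004.30 is at or above the $9,000 minimum.
Rounded to the nearest dollar: $237,004.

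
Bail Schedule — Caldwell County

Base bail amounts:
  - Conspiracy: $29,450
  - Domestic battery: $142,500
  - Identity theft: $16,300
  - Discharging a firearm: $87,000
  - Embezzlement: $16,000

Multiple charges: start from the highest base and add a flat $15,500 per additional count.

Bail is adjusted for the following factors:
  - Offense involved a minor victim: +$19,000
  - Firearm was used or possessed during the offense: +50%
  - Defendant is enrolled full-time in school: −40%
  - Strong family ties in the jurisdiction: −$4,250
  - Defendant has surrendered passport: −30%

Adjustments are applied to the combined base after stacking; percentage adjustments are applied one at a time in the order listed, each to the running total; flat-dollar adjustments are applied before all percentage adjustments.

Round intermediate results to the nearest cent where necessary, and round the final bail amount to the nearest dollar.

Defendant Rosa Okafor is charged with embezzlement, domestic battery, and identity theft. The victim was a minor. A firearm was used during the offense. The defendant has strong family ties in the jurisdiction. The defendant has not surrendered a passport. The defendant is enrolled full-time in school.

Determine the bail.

$169,425

Base amounts from the schedule: embezzlement $16,000; domestic battery $142,500; identity theft $16,300.
Stacking rule: highest base plus $15,500 per additional charge. Highest is domestic battery at $142,500; 2 additional charges → +$31,000. Combined base = $173,500.
Offense involved a minor victim (+$19,000 flat): $173,500 + $19,000 = $192,500.
Strong family ties in the jurisdiction (−$4,250 flat): $192,500 − $4,250 = $188,250.
Firearm was used or possessed during the offense (+50%): $188,250 × 1.5 = $282,375.
Defendant is enrolled full-time in school (−40%): $282,375 × 0.6 = $169,425.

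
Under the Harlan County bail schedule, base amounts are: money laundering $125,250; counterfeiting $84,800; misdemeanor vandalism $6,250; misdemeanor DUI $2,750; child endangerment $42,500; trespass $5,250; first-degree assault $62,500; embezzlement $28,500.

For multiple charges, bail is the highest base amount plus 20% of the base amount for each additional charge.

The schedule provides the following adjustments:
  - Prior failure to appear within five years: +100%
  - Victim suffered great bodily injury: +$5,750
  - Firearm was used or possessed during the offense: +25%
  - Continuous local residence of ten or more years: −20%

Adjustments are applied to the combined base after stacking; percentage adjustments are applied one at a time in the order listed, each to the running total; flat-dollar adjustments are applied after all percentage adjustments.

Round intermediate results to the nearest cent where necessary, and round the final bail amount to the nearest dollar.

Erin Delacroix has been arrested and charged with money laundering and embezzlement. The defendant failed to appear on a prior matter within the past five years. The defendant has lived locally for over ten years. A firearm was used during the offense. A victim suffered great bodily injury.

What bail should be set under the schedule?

$267,650

Base amounts from the schedule: money laundering $125,250; embezzlement $28,500.
Stacking rule: highest base plus 20% of each additional charge. Highest is money laundering at $125,250. Additional: $28,500 × 20% = $5,700. Combined base = $125,250 + $5,700 = $130,950.
Prior failure to appear within five years (+100%): $130,950 × 2 = $261,900.
Firearm was used or possessed during the offense (+25%): $261,900 × 1.25 = $327,375.
Continuous local residence of ten or more years (−20%): $327,375 × 0.8 = $261,900.
Victim suffered great bodily injury (+$5,750 flat): $261,900 + $5,750 = $267,650.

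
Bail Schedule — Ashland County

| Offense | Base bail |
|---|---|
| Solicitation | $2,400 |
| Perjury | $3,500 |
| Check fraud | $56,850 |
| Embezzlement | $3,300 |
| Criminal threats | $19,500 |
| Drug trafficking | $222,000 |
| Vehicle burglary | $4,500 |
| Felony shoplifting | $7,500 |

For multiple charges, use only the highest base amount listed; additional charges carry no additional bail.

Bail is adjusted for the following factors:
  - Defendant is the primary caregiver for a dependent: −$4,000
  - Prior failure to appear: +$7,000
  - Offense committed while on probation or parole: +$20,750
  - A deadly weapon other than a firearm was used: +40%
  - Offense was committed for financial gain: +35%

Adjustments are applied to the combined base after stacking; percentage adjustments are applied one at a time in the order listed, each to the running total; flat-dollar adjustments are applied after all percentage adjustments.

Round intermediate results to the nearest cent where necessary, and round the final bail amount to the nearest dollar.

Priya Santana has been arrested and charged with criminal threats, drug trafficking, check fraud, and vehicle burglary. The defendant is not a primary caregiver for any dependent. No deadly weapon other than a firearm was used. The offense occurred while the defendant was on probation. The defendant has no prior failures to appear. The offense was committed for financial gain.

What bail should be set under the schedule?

$320,450

Base amounts from the schedule: criminal threats $19,500; drug trafficking $222,000; check fraud $56,850; vehicle burglary $4,500.
Stacking rule: use the highest base only. Highest is drug trafficking at $222,000. Combined base = $222,000.
Offense was committed for financial gain (+35%): $222,000 × 1.35 = $299,700.
Offense committed while on probation or parole (+$20,750 flat): $299,700 + $20,750 = $320,450.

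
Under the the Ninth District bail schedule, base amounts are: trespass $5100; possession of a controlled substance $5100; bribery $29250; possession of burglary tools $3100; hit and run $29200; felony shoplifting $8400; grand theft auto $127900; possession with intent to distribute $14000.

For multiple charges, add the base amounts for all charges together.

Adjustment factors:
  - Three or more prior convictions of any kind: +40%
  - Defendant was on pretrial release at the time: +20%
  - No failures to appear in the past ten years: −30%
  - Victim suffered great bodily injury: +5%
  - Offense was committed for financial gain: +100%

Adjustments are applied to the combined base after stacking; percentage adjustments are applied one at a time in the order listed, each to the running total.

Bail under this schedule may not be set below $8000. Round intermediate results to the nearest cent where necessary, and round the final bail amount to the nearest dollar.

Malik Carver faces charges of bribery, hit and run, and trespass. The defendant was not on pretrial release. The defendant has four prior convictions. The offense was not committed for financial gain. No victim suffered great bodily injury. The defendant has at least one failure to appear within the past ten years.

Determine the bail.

Base amounts from the schedule: bribery $29250; hit and run $29200; trespass $5100.
Stacking rule: sum of all bases. $29250 + $29200 + $5100 = $63550.
Three or more prior convictions of any kind (+40%): $63550 × 1.4 = $88970.
$88970 is at or above the $8000 minimum.

$88970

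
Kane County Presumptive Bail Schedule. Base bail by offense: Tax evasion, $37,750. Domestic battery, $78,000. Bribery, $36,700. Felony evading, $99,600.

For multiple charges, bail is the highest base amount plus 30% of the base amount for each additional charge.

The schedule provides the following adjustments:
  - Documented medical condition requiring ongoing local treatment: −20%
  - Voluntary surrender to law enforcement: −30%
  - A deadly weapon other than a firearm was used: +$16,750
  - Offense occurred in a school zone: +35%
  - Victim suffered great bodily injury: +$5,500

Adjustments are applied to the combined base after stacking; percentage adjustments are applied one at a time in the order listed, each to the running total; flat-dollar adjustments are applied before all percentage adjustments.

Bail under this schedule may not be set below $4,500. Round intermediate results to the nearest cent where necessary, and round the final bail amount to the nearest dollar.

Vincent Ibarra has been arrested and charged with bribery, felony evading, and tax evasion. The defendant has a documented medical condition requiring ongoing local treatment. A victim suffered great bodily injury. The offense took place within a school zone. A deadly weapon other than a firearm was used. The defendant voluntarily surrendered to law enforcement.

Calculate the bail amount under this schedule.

$109,004

Base amounts from the schedule: bribery $36,700; felony evading $99,600; tax evasion $37,750.
Stacking rule: highest base plus 30% of each additional charge. Highest is felony evading at $99,600. Additional: $36,700 × 30% = $11,010; $37,750 × 30% = $11,325. Combined base = $99,600 + $22,335 = $121,935.
A deadly weapon other than a firearm was used (+$16,750 flat): $121,935 + $16,750 = $138,685.
Victim suffered great bodily injury (+$5,500 flat): $138,685 + $5,500 = $144,185.
Documented medical condition requiring ongoing local treatment (−20%): $144,185 × 0.8 = $115,348.
Voluntary surrender to law enforcement (−30%): $115,348 × 0.7 = $80,743.60.
Offense occurred in a school zone (+35%): $80,743.60 × 1.35 = $109,003.86.
$109,003.86 is at or above the $4,500 minimum.
Rounded to the nearest dollar: $109,004.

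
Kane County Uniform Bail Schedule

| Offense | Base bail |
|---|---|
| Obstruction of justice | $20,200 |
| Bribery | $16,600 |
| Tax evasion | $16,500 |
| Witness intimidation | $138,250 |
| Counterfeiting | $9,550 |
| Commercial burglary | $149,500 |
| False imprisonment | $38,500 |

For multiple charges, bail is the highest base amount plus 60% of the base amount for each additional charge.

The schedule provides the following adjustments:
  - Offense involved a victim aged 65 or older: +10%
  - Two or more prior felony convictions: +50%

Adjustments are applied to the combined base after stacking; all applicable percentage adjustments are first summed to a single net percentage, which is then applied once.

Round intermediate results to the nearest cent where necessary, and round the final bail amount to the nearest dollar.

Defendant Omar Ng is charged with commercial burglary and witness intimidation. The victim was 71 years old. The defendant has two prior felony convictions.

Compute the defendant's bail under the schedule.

$371,920

Base amounts from the schedule: commercial burglary $149,500; witness intimidation $138,250.
Stacking rule: highest base plus 60% of each additional charge. Highest is commercial burglary at $149,500. Additional: $138,250 × 60% = $82,950. Combined base = $149,500 + $82,950 = $232,450.
Net percentage adjustment: +10% +50% = +60%. $232,450 × 1.6 = $371,920.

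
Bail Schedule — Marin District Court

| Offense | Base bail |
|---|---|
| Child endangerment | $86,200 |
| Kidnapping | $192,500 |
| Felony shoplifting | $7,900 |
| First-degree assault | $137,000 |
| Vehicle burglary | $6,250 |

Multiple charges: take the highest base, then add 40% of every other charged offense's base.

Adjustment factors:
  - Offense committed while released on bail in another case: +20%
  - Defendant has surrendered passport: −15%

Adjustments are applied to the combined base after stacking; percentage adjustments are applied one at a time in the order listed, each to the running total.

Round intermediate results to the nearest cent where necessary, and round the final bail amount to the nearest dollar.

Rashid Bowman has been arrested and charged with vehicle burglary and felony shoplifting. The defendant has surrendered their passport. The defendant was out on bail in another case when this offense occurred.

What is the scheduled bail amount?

Base amounts from the schedule: vehicle burglary $6,250; felony shoplifting $7,900.
Stacking rule: highest base plus 40% of each additional charge. Highest is felony shoplifting at $7,900. Additional: $6,250 × 40% = $2,500. Combined base = $7,900 + $2,500 = $10,400.
Offense committed while released on bail in another case (+20%): $10,400 × 1.2 = $12,480.
Defendant has surrendered passport (−15%): $12,480 × 0.85 = $10,608.

$10,608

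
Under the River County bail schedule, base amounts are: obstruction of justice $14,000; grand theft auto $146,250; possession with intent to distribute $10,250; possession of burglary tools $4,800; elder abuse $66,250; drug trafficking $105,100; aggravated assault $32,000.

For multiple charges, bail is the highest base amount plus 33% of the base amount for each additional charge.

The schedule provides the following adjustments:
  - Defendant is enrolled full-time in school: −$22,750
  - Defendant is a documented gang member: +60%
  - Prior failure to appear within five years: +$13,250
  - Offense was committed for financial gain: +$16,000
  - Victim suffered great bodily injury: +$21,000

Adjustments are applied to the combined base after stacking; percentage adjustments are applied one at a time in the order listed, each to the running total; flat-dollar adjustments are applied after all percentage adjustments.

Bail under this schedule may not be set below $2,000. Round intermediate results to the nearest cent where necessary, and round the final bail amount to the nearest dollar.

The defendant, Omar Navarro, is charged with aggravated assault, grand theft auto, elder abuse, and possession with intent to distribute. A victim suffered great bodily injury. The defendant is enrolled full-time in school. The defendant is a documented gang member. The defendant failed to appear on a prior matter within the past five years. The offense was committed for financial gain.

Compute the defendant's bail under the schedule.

Base amounts from the schedule: aggravated assault $32,000; grand theft auto $146,250; elder abuse $66,250; possession with intent to distribute $10,250.
Stacking rule: highest base plus 33% of each additional charge. Highest is grand theft auto at $146,250. Additional: $32,000 × 33% = $10,560; $66,250 × 33% = $21,862.50; $10,250 × 33% = $3,382.50. Combined base = $146,250 + $35,805 = $182,055.
Defendant is a documented gang member (+60%): $182,055 × 1.6 = $291,288.
Defendant is enrolled full-time in school (−$22,750 flat): $291,288 − $22,750 = $268,538.
Prior failure to appear within five years (+$13,250 flat): $268,538 + $13,250 = $281,788.
Offense was committed for financial gain (+$16,000 flat): $281,788 + $16,000 = $297,788.
Victim suffered great bodily injury (+$21,000 flat): $297,788 + $21,000 = $318,788.
$318,788 is at or above the $2,000 minimum.

$318,788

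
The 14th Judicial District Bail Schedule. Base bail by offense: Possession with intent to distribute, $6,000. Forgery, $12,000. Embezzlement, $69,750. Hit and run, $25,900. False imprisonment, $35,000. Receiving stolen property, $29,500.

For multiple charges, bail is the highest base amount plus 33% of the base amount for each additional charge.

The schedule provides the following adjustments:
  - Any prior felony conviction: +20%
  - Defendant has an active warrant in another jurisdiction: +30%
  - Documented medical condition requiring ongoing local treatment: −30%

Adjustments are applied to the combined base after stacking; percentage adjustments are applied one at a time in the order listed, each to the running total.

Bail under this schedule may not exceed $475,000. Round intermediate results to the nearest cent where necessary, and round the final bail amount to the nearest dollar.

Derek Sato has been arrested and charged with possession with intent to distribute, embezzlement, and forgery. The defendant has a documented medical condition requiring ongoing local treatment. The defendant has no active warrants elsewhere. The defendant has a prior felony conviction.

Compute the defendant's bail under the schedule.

Base amounts from the schedule: possession with intent to distribute $6,000; embezzlement $69,750; forgery $12,000.
Stacking rule: highest base plus 33% of each additional charge. Highest is embezzlement at $69,750. Additional: $6,000 × 33% = $1,980; $12,000 × 33% = $3,960. Combined base = $69,750 + $5,940 = $75,690.
Any prior felony conviction (+20%): $75,690 × 1.2 = $90,828.
Documented medical condition requiring ongoing local treatment (−30%): $90,828 × 0.7 = $63,579.60.
$63,579.60 is within the $475,000 maximum.
Rounded to the nearest dollar: $63,580.

$63,580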